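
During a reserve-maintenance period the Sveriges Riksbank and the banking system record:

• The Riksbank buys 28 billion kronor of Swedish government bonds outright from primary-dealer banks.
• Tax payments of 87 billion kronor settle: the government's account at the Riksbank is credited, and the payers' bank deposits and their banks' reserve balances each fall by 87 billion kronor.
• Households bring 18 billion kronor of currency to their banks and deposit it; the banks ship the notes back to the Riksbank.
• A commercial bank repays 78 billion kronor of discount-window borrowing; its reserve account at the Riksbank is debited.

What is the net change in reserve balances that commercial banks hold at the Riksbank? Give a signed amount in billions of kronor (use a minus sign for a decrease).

OMO purchase (from banks) 28 billion kronor: the Riksbank pays by crediting reserve accounts → +28B.
Government account inflow 87 billion kronor: funds move from bank reserves into the government account → −87B.
Currency deposit 18 billion kronor: returned notes are swapped for reserve credit → +18B.
Discount-window repayment 78 billion kronor: repayment is debited from reserves → −78B.
Net: 28 − 87 + 18 − 78 = -119 billion.

-119 billion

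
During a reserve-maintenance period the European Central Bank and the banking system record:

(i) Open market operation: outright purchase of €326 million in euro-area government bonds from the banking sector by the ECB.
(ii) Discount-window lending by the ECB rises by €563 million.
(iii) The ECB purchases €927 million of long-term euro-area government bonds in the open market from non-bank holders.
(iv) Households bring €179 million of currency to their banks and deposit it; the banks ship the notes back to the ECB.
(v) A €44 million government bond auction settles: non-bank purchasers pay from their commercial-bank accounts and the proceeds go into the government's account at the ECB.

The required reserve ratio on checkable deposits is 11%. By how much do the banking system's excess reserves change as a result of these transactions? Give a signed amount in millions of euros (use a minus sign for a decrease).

OMO purchase (from banks) €326 million: reserves +€326M, deposits 0.
Discount-window loan €563 million: reserves +€563M, deposits 0.
Asset purchase (from non-banks) €927 million: reserves +€927M, deposits +€927M.
Currency deposit €179 million: reserves +€179M, deposits +€179M.
Government account inflow €44 million: reserves −€44M, deposits −€44M.
Totals: Δreserves = +€1951M, Δdeposits = +€1062M.
Δrequired reserves = 11% × +€1062M = +€116.82M.
Δexcess reserves = Δreserves − Δrequired = +€1951M − (+€116.82M) = +€1834.18 million.

+€1834.18 million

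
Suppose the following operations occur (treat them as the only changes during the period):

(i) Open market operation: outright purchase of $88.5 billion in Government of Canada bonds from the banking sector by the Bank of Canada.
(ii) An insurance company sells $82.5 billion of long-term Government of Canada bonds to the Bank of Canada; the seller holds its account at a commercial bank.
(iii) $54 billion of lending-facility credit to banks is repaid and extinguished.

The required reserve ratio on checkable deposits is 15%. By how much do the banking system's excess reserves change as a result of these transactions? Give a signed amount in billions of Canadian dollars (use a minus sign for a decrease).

+$104.625 billion

OMO purchase (from banks) $88.5 billion: reserves +$88.5B, deposits 0.
Asset purchase (from non-banks) $82.5 billion: reserves +$82.5B, deposits +$82.5B.
Discount-window repayment $54 billion: reserves −$54B, deposits 0.
Totals: Δreserves = +$117B, Δdeposits = +$82.5B.
Δrequired reserves = 15% × +$82.5B = +$12.375B.
Δexcess reserves = Δreserves − Δrequired = +$117B − (+$12.375B) = +$104.625 billion.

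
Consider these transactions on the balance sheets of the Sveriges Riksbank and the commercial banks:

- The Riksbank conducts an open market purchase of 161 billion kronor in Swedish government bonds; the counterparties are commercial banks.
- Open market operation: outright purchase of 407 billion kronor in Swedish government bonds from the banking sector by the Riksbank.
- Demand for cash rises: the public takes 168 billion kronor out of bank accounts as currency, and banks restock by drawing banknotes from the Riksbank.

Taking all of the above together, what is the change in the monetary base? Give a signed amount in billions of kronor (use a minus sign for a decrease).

+568 billion

Riksbank balance sheet:
  Assets:      Securities +568B
  Liabilities: Bank reserves +400B, Currency in circulation +168B
Commercial banking system:
  Assets:      Reserves at CB +400B, Securities −568B
  Liabilities: Checkable deposits −168B
Monetary base = currency + reserves: +168B + (+400B) = +568 billion.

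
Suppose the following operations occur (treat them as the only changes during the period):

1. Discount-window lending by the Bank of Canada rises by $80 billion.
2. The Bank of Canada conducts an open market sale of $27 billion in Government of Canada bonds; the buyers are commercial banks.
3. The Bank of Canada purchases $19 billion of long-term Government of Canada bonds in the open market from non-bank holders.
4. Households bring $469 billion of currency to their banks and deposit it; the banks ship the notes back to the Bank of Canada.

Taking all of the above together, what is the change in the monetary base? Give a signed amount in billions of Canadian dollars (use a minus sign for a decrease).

+$72 billion

Discount-window loan $80 billion: Bank of Canada balance sheet expands → +$80B.
OMO sale (to banks) $27 billion: Bank of Canada balance sheet contracts → −$27B.
Asset purchase (from non-banks) $19 billion: Bank of Canada balance sheet expands → +$19B.
Currency deposit $469 billion: just a shift between currency and reserves — both are base money → 0.
Net: 80 − 27 + 19 + 0 = +$72 billion.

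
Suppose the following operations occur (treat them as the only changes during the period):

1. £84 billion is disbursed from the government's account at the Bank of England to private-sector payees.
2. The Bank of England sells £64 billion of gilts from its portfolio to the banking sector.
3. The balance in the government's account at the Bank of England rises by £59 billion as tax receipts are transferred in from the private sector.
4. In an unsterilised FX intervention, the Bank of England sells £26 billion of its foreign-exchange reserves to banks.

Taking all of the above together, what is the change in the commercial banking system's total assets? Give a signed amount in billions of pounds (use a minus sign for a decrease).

+£25 billion

Government spending £84 billion: bank balance sheets expand → +£84B.
OMO sale (to banks) £64 billion: just an asset swap on bank balance sheets → 0.
Government account inflow £59 billion: bank balance sheets shrink → −£59B.
FX sale £26 billion: just an asset swap on bank balance sheets → 0.
Net: 84 + 0 − 59 + 0 = +£25 billion.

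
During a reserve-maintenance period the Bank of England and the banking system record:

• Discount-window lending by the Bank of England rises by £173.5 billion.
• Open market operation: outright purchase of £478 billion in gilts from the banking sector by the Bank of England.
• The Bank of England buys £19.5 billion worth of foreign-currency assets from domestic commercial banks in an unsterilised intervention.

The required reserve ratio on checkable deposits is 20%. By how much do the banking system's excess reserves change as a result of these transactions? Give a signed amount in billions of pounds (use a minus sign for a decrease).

Discount-window loan £173.5 billion: reserves +£173.5B, deposits 0.
OMO purchase (from banks) £478 billion: reserves +£478B, deposits 0.
FX purchase £19.5 billion: reserves +£19.5B, deposits 0.
Totals: Δreserves = +£671B, Δdeposits = 0.
Δrequired reserves = 20% × 0 = 0.
Δexcess reserves = Δreserves − Δrequired = +£671B − (0) = +£671 billion.

+£671 billion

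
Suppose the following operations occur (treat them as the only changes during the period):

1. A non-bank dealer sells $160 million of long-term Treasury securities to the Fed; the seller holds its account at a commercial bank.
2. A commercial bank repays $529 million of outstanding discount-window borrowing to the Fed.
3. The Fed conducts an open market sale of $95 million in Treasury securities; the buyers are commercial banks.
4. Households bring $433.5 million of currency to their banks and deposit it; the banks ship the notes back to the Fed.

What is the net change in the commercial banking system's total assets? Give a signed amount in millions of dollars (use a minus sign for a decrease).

Asset purchase (from non-banks) $160 million: bank balance sheets expand → +$160M.
Discount-window repayment $529 million: bank balance sheets shrink → −$529M.
OMO sale (to banks) $95 million: just an asset swap on bank balance sheets → 0.
Currency deposit $433.5 million: bank balance sheets expand → +$433.5M.
Net: 160 − 529 + 0 + 433.5 = +$64.5 million.

+$64.5 million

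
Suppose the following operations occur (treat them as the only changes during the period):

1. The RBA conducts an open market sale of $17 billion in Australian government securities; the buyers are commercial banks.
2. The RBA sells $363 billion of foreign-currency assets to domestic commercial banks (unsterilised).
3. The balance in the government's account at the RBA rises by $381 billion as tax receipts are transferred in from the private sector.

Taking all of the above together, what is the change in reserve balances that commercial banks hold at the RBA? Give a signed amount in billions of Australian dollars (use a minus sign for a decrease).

-$761 billion

OMO sale (to banks) $17 billion: the buying banks pay out of their reserve balances → −$17B.
FX sale $363 billion: the buying banks pay out of their reserve balances → −$363B.
Government account inflow $381 billion: funds move from bank reserves into the government account → −$381B.
Net: −17 − 363 − 381 = -$761 billion.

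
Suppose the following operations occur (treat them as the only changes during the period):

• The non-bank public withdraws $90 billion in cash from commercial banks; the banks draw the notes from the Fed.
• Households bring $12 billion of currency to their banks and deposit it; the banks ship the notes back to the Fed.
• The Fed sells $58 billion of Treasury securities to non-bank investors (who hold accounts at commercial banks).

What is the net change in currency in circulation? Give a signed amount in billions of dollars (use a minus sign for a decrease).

+$78 billion

Currency withdrawal $90 billion: notes leave the central bank → +$90B.
Currency deposit $12 billion: notes return to the central bank → −$12B.
Asset sale (to non-banks) $58 billion: no currency enters or leaves circulation → 0.
Net: 90 − 12 + 0 = +$78 billion.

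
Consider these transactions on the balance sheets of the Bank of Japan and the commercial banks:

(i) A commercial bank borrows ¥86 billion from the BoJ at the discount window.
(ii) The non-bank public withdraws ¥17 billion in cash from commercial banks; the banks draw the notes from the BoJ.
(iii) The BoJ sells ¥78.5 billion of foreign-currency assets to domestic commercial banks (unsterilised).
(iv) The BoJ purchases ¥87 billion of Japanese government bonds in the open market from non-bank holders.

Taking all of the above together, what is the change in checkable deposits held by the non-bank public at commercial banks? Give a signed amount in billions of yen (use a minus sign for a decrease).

Discount-window loan ¥86 billion: the counterparty is a bank, so public deposits are unchanged → 0.
Currency withdrawal ¥17 billion: non-bank counterparties' bank balances fall → −¥17B.
FX sale ¥78.5 billion: the counterparty is a bank, so public deposits are unchanged → 0.
Asset purchase (from non-banks) ¥87 billion: non-bank counterparties' bank balances rise → +¥87B.
Net: 0 − 17 + 0 + 87 = +¥70 billion.

+¥70 billion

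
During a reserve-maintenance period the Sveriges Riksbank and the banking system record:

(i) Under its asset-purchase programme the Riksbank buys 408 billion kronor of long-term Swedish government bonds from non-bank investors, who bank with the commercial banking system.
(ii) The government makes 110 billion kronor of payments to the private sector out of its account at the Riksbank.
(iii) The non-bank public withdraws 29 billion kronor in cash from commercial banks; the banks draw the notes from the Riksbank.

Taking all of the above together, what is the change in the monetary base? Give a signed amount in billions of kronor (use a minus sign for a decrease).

Asset purchase (from non-banks) 408 billion kronor: Riksbank balance sheet expands → +408B.
Government spending 110 billion kronor: a non-base liability converts back to reserves → +110B.
Currency withdrawal 29 billion kronor: just a shift between currency and reserves — both are base money → 0.
Net: 408 + 110 + 0 = +518 billion.

+518 billion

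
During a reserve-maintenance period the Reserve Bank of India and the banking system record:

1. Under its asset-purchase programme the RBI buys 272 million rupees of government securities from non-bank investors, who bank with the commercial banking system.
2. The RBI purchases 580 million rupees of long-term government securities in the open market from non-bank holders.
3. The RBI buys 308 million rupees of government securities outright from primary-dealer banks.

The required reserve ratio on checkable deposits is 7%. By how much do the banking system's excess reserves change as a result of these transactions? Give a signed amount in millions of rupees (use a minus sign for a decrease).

Asset purchase (from non-banks) 272 million rupees: reserves +272M, deposits +272M.
Asset purchase (from non-banks) 580 million rupees: reserves +580M, deposits +580M.
OMO purchase (from banks) 308 million rupees: reserves +308M, deposits 0.
Totals: Δreserves = +1160M, Δdeposits = +852M.
Δrequired reserves = 7% × +852M = +59.64M.
Δexcess reserves = Δreserves − Δrequired = +1160M − (+59.64M) = +1100.36 million.

+1100.36 million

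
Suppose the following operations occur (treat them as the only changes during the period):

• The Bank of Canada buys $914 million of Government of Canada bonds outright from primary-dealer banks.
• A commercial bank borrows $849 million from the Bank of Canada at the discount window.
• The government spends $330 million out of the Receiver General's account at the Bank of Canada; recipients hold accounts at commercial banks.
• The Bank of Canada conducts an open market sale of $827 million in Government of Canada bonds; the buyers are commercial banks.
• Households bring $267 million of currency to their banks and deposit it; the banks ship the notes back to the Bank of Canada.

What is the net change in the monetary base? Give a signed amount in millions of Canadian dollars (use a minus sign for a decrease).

+$1266 million

OMO purchase (from banks) $914 million: Bank of Canada balance sheet expands → +$914M.
Discount-window loan $849 million: Bank of Canada balance sheet expands → +$849M.
Government spending $330 million: a non-base liability converts back to reserves → +$330M.
OMO sale (to banks) $827 million: Bank of Canada balance sheet contracts → −$827M.
Currency deposit $267 million: just a shift between currency and reserves — both are base money → 0.
Net: 914 + 849 + 330 − 827 + 0 = +$1266 million.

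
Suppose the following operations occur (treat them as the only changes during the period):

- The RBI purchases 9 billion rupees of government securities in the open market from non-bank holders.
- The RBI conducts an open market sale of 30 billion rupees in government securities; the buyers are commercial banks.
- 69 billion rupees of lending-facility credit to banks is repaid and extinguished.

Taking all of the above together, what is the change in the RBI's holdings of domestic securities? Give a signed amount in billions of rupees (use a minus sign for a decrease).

Asset purchase (from non-banks) 9 billion rupees: securities added to the RBI's portfolio → +9B.
OMO sale (to banks) 30 billion rupees: securities removed from the RBI's portfolio → −30B.
Discount-window repayment 69 billion rupees: the RBI's securities portfolio is untouched → 0.
Net: 9 − 30 + 0 = -21 billion.

-21 billion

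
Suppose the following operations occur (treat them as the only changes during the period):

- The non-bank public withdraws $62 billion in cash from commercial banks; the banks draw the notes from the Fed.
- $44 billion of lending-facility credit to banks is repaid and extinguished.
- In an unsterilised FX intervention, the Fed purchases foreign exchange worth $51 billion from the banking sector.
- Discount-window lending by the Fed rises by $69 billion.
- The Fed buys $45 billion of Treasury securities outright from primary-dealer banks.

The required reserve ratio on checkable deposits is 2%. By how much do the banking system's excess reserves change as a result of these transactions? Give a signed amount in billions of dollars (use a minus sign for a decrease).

Currency withdrawal $62 billion: reserves −$62B, deposits −$62B.
Discount-window repayment $44 billion: reserves −$44B, deposits 0.
FX purchase $51 billion: reserves +$51B, deposits 0.
Discount-window loan $69 billion: reserves +$69B, deposits 0.
OMO purchase (from banks) $45 billion: reserves +$45B, deposits 0.
Totals: Δreserves = +$59B, Δdeposits = −$62B.
Δrequired reserves = 2% × −$62B = −$1.24B.
Δexcess reserves = Δreserves − Δrequired = +$59B − (−$1.24B) = +$60.24 billion.

+$60.24 billion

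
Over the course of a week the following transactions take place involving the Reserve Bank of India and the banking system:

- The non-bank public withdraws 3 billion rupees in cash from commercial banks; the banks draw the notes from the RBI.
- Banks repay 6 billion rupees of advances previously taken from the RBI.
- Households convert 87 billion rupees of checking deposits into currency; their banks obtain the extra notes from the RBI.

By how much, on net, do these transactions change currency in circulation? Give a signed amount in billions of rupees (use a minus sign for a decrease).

+90 billion

Currency withdrawal 3 billion rupees: notes leave the central bank → +3B.
Discount-window repayment 6 billion rupees: no currency enters or leaves circulation → 0.
Currency withdrawal 87 billion rupees: notes leave the central bank → +87B.
Net: 3 + 0 + 87 = +90 billion.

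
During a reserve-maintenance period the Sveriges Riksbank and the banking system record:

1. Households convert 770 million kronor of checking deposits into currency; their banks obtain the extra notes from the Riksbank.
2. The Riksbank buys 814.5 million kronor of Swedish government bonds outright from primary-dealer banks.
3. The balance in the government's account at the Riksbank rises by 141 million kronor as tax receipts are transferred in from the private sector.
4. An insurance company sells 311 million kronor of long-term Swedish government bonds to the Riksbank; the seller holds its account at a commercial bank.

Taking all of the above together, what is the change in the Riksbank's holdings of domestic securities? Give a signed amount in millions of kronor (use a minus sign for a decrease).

Riksbank balance sheet:
  Assets:      Securities +1125.5M
  Liabilities: Bank reserves +214.5M, Currency in circulation +770M, Government deposits +141M
So the change in the Riksbank's holdings of domestic securities is +1125.5 million.

+1125.5 million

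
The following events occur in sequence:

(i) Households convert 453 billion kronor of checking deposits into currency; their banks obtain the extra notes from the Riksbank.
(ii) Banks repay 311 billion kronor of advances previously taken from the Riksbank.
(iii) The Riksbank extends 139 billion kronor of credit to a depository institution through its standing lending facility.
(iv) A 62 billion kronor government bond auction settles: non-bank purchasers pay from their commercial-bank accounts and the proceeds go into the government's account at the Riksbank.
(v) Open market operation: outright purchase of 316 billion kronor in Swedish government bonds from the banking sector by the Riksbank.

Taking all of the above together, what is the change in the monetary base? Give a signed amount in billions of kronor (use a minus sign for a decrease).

Currency withdrawal 453 billion kronor: just a shift between currency and reserves — both are base money → 0.
Discount-window repayment 311 billion kronor: Riksbank balance sheet contracts → −311B.
Discount-window loan 139 billion kronor: Riksbank balance sheet expands → +139B.
Government account inflow 62 billion kronor: reserves shift to a non-base liability → −62B.
OMO purchase (from banks) 316 billion kronor: Riksbank balance sheet expands → +316B.
Net: 0 − 311 + 139 − 62 + 316 = +82 billion.

+82 billion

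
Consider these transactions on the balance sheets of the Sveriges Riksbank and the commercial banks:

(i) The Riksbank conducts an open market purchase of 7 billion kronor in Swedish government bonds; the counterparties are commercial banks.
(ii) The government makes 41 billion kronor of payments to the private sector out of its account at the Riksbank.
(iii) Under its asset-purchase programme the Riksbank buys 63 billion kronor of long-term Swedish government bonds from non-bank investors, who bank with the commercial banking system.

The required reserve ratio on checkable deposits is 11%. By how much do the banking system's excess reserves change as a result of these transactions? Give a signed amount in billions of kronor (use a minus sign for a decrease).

OMO purchase (from banks) 7 billion kronor: reserves +7B, deposits 0.
Government spending 41 billion kronor: reserves +41B, deposits +41B.
Asset purchase (from non-banks) 63 billion kronor: reserves +63B, deposits +63B.
Totals: Δreserves = +111B, Δdeposits = +104B.
Δrequired reserves = 11% × +104B = +11.44B.
Δexcess reserves = Δreserves − Δrequired = +111B − (+11.44B) = +99.56 billion.

+99.56 billion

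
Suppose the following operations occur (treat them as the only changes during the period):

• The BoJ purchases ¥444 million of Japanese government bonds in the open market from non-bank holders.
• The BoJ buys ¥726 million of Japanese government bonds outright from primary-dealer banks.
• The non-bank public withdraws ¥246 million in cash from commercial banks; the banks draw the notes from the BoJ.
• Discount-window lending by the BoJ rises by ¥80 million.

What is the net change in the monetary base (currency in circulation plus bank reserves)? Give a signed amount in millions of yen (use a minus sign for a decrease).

Asset purchase (from non-banks) ¥444 million: BoJ balance sheet expands → +¥444M.
OMO purchase (from banks) ¥726 million: BoJ balance sheet expands → +¥726M.
Currency withdrawal ¥246 million: just a shift between currency and reserves — both are base money → 0.
Discount-window loan ¥80 million: BoJ balance sheet expands → +¥80M.
Net: 444 + 726 + 0 + 80 = +¥1250 million.

+¥1250 million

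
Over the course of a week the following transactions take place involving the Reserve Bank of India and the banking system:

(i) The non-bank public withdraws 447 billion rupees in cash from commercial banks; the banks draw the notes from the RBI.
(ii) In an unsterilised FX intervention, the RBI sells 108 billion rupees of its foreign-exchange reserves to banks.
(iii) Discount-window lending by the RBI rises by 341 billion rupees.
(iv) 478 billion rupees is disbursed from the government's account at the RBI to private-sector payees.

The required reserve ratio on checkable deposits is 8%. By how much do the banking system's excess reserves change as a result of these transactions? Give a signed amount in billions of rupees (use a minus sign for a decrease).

+261.52 billion

Currency withdrawal 447 billion rupees: reserves −447B, deposits −447B.
FX sale 108 billion rupees: reserves −108B, deposits 0.
Discount-window loan 341 billion rupees: reserves +341B, deposits 0.
Government spending 478 billion rupees: reserves +478B, deposits +478B.
Totals: Δreserves = +264B, Δdeposits = +31B.
Δrequired reserves = 8% × +31B = +2.48B.
Δexcess reserves = Δreserves − Δrequired = +264B − (+2.48B) = +261.52 billion.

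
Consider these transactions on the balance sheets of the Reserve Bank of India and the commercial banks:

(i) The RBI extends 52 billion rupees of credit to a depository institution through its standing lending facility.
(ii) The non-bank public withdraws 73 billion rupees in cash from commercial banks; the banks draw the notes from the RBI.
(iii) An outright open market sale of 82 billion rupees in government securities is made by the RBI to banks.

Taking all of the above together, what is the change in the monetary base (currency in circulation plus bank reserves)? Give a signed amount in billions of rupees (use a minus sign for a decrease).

RBI balance sheet:
  Assets:      Securities −82B, Loans to banks +52B
  Liabilities: Bank reserves −103B, Currency in circulation +73B
Monetary base = currency + reserves: +73B + (−103B) = -30 billion.

-30 billion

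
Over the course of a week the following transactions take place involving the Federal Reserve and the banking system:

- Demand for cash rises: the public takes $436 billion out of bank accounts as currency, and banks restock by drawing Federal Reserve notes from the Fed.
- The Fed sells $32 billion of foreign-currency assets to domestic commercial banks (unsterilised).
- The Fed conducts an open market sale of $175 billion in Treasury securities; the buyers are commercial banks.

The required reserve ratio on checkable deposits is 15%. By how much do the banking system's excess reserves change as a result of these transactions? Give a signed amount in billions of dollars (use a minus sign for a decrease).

Currency withdrawal $436 billion: reserves −$436B, deposits −$436B.
FX sale $32 billion: reserves −$32B, deposits 0.
OMO sale (to banks) $175 billion: reserves −$175B, deposits 0.
Totals: Δreserves = −$643B, Δdeposits = −$436B.
Δrequired reserves = 15% × −$436B = −$65.4B.
Δexcess reserves = Δreserves − Δrequired = −$643B − (−$65.4B) = -$577.6 billion.

-$577.6 billion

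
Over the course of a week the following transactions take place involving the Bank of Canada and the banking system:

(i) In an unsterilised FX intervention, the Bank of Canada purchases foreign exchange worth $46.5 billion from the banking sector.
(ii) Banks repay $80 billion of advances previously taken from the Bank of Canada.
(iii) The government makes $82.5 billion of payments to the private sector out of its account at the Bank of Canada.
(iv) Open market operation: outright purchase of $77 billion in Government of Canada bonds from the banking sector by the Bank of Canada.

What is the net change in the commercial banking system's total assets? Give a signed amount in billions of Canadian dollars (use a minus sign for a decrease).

+$2.5 billion

Bank of Canada balance sheet:
  Assets:      Securities +$77B, Loans to banks −$80B, Foreign assets +$46.5B
  Liabilities: Bank reserves +$126B, Government deposits −$82.5B
Commercial banking system:
  Assets:      Reserves at CB +$126B, Securities −$77B, Foreign assets −$46.5B
  Liabilities: Checkable deposits +$82.5B, Borrowings from CB −$80B
Change in total bank assets = +$2.5 billion.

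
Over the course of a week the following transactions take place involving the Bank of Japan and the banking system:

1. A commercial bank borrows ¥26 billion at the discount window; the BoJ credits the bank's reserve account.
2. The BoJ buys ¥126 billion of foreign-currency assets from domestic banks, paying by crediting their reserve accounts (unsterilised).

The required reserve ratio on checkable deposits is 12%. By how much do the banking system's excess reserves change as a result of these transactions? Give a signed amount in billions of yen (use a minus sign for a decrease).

Discount-window loan ¥26 billion: reserves +¥26B, deposits 0.
FX purchase ¥126 billion: reserves +¥126B, deposits 0.
Totals: Δreserves = +¥152B, Δdeposits = 0.
Δrequired reserves = 12% × 0 = 0.
Δexcess reserves = Δreserves − Δrequired = +¥152B − (0) = +¥152 billion.

+¥152 billion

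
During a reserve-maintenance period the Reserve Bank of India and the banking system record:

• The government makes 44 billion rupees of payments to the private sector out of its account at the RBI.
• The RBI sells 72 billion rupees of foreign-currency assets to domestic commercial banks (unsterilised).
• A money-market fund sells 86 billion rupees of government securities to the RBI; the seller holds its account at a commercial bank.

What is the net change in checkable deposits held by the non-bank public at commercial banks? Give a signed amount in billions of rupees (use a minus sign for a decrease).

+130 billion

RBI balance sheet:
  Assets:      Securities +86B, Foreign assets −72B
  Liabilities: Bank reserves +58B, Government deposits −44B
Commercial banking system:
  Assets:      Reserves at CB +58B, Foreign assets +72B
  Liabilities: Checkable deposits +130B
So the change in checkable deposits held by the non-bank public at commercial banks is +130 billion.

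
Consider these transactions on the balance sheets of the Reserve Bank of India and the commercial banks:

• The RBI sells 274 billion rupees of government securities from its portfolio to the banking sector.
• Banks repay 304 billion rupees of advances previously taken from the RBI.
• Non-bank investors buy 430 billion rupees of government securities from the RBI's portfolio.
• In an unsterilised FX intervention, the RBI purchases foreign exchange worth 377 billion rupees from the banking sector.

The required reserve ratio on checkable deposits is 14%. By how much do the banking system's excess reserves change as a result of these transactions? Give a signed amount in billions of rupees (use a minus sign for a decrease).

OMO sale (to banks) 274 billion rupees: reserves −274B, deposits 0.
Discount-window repayment 304 billion rupees: reserves −304B, deposits 0.
Asset sale (to non-banks) 430 billion rupees: reserves −430B, deposits −430B.
FX purchase 377 billion rupees: reserves +377B, deposits 0.
Totals: Δreserves = −631B, Δdeposits = −430B.
Δrequired reserves = 14% × −430B = −60.2B.
Δexcess reserves = Δreserves − Δrequired = −631B − (−60.2B) = -570.8 billion.

-570.8 billion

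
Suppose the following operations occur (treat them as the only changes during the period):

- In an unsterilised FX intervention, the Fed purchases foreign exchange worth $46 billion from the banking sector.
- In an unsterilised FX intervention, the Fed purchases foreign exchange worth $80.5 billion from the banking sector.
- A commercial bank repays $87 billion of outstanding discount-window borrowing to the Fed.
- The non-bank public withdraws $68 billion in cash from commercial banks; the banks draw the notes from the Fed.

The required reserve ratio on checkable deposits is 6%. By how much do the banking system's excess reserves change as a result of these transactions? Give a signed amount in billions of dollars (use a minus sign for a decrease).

-$24.42 billion

FX purchase $46 billion: reserves +$46B, deposits 0.
FX purchase $80.5 billion: reserves +$80.5B, deposits 0.
Discount-window repayment $87 billion: reserves −$87B, deposits 0.
Currency withdrawal $68 billion: reserves −$68B, deposits −$68B.
Totals: Δreserves = −$28.5B, Δdeposits = −$68B.
Δrequired reserves = 6% × −$68B = −$4.08B.
Δexcess reserves = Δreserves − Δrequired = −$28.5B − (−$4.08B) = -$24.42 billion.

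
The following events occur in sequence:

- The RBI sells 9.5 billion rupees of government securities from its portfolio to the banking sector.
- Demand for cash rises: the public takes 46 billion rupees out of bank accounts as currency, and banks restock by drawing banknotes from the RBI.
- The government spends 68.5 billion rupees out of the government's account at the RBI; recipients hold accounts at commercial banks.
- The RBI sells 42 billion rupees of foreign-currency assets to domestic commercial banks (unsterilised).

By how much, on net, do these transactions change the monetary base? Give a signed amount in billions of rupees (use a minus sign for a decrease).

+17 billion

RBI balance sheet:
  Assets:      Securities −9.5B, Foreign assets −42B
  Liabilities: Bank reserves −29B, Currency in circulation +46B, Government deposits −68.5B
Monetary base = currency + reserves: +46B + (−29B) = +17 billion.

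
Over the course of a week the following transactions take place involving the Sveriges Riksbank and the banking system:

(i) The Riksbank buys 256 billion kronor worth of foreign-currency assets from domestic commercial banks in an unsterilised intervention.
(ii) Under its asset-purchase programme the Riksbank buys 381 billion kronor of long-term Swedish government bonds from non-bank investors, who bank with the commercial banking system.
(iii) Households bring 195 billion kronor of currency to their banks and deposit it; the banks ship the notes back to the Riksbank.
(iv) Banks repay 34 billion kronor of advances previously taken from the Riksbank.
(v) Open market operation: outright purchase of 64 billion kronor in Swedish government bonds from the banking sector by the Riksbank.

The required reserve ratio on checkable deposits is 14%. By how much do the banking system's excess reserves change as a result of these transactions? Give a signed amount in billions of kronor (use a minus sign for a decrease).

FX purchase 256 billion kronor: reserves +256B, deposits 0.
Asset purchase (from non-banks) 381 billion kronor: reserves +381B, deposits +381B.
Currency deposit 195 billion kronor: reserves +195B, deposits +195B.
Discount-window repayment 34 billion kronor: reserves −34B, deposits 0.
OMO purchase (from banks) 64 billion kronor: reserves +64B, deposits 0.
Totals: Δreserves = +862B, Δdeposits = +576B.
Δrequired reserves = 14% × +576B = +80.64B.
Δexcess reserves = Δreserves − Δrequired = +862B − (+80.64B) = +781.36 billion.

+781.36 billion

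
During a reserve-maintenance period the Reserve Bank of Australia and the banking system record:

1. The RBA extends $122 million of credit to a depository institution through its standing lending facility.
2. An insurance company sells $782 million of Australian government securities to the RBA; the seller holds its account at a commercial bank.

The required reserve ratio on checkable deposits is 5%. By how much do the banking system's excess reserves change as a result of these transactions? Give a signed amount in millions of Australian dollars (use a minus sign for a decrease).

Discount-window loan $122 million: reserves +$122M, deposits 0.
Asset purchase (from non-banks) $782 million: reserves +$782M, deposits +$782M.
Totals: Δreserves = +$904M, Δdeposits = +$782M.
Δrequired reserves = 5% × +$782M = +$39.1M.
Δexcess reserves = Δreserves − Δrequired = +$904M − (+$39.1M) = +$864.9 million.

+$864.9 million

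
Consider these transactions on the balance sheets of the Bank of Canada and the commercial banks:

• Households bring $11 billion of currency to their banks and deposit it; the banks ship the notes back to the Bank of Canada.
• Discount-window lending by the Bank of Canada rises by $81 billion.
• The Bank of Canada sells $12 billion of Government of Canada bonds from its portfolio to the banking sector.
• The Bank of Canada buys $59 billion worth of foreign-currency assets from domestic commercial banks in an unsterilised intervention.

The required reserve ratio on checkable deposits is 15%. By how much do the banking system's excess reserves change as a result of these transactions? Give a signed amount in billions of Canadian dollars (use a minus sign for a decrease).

Currency deposit $11 billion: reserves +$11B, deposits +$11B.
Discount-window loan $81 billion: reserves +$81B, deposits 0.
OMO sale (to banks) $12 billion: reserves −$12B, deposits 0.
FX purchase $59 billion: reserves +$59B, deposits 0.
Totals: Δreserves = +$139B, Δdeposits = +$11B.
Δrequired reserves = 15% × +$11B = +$1.65B.
Δexcess reserves = Δreserves − Δrequired = +$139B − (+$1.65B) = +$137.35 billion.

+$137.35 billion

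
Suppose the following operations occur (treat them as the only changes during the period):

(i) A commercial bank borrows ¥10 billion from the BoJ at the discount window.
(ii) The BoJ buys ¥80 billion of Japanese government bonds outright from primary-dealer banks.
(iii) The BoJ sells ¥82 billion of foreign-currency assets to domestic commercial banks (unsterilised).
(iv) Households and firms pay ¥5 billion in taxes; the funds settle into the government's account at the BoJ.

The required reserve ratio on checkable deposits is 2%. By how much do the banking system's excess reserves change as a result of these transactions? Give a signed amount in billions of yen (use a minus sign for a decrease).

+¥3.1 billion

Discount-window loan ¥10 billion: reserves +¥10B, deposits 0.
OMO purchase (from banks) ¥80 billion: reserves +¥80B, deposits 0.
FX sale ¥82 billion: reserves −¥82B, deposits 0.
Government account inflow ¥5 billion: reserves −¥5B, deposits −¥5B.
Totals: Δreserves = +¥3B, Δdeposits = −¥5B.
Δrequired reserves = 2% × −¥5B = −¥0.1B.
Δexcess reserves = Δreserves − Δrequired = +¥3B − (−¥0.1B) = +¥3.1 billion.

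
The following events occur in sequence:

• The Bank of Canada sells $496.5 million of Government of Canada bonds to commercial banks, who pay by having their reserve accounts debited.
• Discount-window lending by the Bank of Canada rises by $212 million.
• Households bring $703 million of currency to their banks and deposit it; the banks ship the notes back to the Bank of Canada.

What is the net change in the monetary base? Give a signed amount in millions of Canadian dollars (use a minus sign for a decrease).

Bank of Canada balance sheet:
  Assets:      Securities −$496.5M, Loans to banks +$212M
  Liabilities: Bank reserves +$418.5M, Currency in circulation −$703M
Monetary base = currency + reserves: −$703M + (+$418.5M) = -$284.5 million.

-$284.5 million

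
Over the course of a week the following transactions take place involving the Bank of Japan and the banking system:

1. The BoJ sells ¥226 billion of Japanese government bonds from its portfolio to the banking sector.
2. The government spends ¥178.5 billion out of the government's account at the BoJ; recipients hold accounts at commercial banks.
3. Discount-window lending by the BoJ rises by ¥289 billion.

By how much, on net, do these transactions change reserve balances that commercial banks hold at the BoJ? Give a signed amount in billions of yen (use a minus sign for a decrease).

OMO sale (to banks) ¥226 billion: the buying banks pay out of their reserve balances → −¥226B.
Government spending ¥178.5 billion: government payments flow into bank reserve accounts → +¥178.5B.
Discount-window loan ¥289 billion: the loan is credited to the bank's reserve account → +¥289B.
Net: −226 + 178.5 + 289 = +¥241.5 billion.

+¥241.5 billion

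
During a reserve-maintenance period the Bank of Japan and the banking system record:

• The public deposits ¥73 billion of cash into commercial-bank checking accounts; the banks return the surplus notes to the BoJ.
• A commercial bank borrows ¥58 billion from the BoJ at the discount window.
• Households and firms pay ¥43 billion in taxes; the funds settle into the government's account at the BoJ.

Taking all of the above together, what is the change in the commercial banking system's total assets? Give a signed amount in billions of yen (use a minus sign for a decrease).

+¥88 billion

Currency deposit ¥73 billion: bank balance sheets expand → +¥73B.
Discount-window loan ¥58 billion: bank balance sheets expand → +¥58B.
Government account inflow ¥43 billion: bank balance sheets shrink → −¥43B.
Net: 73 + 58 − 43 = +¥88 billion.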